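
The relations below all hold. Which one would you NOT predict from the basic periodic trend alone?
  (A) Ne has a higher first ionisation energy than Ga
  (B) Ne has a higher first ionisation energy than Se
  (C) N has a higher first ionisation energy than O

(C)

The general trend: first ionisation energy increases across a period and decreases down a group.
(A) Ne (period 2, group 18) vs Ga (period 4, group 13): the stated order agrees with the simple trend.
(B) Ne (period 2, group 18) vs Se (period 4, group 16): the stated order agrees with the simple trend.
(C) N (period 2, group 15) vs O (period 2, group 16): the stated order contradicts the simple trend.
The exception is (C): pairing an electron in O's 2p⁴ costs repulsion energy, so O ionizes more easily than half-filled N (2p³).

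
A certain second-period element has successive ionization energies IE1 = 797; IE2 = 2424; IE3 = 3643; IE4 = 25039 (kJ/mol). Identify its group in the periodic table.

Group 13

Look for the largest jump between consecutive ionization energies: IE4/IE3 ≈ 6.9, far larger than any earlier ratio.
That jump marks the point where a core electron is being removed. So the atom has 3 valence electrons.
A main-group element with 3 valence electrons is in group 13.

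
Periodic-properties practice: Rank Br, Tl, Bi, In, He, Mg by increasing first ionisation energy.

Removing the outermost electron gets harder across a period and easier down a group.
Here both period and group differ, so the two effects have to be weighed against each other.
Tl > In: this pair runs against the simple trend — see the exception note.
Bi > Tl: both are in period 6; the period trend gives Bi the larger value.
Mg > Bi: period and group pull opposite ways; the down-group shift dominates (738 vs 703 kJ/mol).
Br > Mg: the two effects oppose for this pair; the across-period effect wins (1140 vs 738 kJ/mol).
He > Br: both effects reinforce here, so He is clearly the higher of the two.
Note the exception: Tl has a higher first ionization energy than In, contrary to the simple trend — relativistic 6s stabilisation and poor 4f/5d shielding distort the trend for the heavy p-block elements.
Tabulated first ionization energy (kJ/mol): He 2372, Mg 738, Br 1140, In 558, Tl 589, Bi 703.
So from lowest to highest: In < Tl < Bi < Mg < Br < He.

In, Tl, Bi, Mg, Br, He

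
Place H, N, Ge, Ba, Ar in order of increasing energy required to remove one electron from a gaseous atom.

Ba, Ge, H, N, Ar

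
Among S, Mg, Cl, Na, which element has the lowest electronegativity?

Na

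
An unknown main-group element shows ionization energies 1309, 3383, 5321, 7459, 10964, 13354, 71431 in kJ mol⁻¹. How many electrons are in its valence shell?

Look for the largest jump between consecutive ionization energies: IE7/IE6 ≈ 5.3, far larger than any earlier ratio.
That jump marks the point where a core electron is being removed. So the atom has 6 valence electrons.

6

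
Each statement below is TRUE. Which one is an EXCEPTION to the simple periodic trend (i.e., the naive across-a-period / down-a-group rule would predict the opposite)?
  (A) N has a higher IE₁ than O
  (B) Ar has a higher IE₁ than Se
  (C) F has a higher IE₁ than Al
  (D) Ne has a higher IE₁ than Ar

(A)

The general trend: IE₁ increases across a period and decreases down a group.
(A) N (period 2, group 15) vs O (period 2, group 16): the stated order contradicts the simple trend.
(B) Ar (period 3, group 18) vs Se (period 4, group 16): the stated order agrees with the simple trend.
(C) F (period 2, group 17) vs Al (period 3, group 13): the stated order agrees with the simple trend.
(D) Ne (period 2, group 18) vs Ar (period 3, group 18): the stated order agrees with the simple trend.
The exception is (A): pairing an electron in O's 2p⁴ costs repulsion energy, so O ionizes more easily than half-filled N (2p³).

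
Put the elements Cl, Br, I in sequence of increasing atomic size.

Cl, Br, I

Cl is in period 3, group 17; Br is in period 4, group 17; I is in period 5, group 17.
Radius decreases left→right (rising Z_eff, same n) and increases top→bottom (higher n).
All are in group 17, so atomic radius increases down the group.
So from smallest to largest: Cl < Br < I.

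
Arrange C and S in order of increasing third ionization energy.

S < C

After 2 electrons have been removed, what remains? C²⁺ still has 2 valence electrons; S²⁺ still has 4 valence electrons.
All are still removing valence electrons, so compare the +2 ions as you would atoms: IE_3 generally rises across a period (higher Z_eff) and falls down a group (larger shell), subject to the usual subshell exceptions.
Valence configurations: C²⁺ [He]2s², S²⁺ [Ne]3s²3p².
Tabulated IE_3 (kJ/mol): C 4620, S 3357.
Putting it together, IE_3: S < C.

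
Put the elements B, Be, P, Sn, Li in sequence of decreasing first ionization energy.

Li is in period 2, group 1; Be is in period 2, group 2; B is in period 2, group 13; P is in period 3, group 15; Sn is in period 5, group 14.
Across a period the outer electron is held more tightly (higher IE₁); down a group it sits in a higher shell, more shielded, and comes off more easily.
These span different periods and groups, so the two trends combine.
Sn > Li: period and group pull opposite ways; the across-period shift dominates (709 vs 520 kJ/mol).
B > Sn: the two effects oppose for this pair; the down-group effect wins (801 vs 709 kJ/mol).
Be > B: this pair runs against the simple trend — see the exception note.
P > Be: period and group pull opposite ways; the across-period shift dominates (1012 vs 900 kJ/mol).
Note the exception: Be has a higher first ionization energy than B, contrary to the simple trend — removing B's lone 2p electron is easier than breaking Be's filled 2s².
For reference (kJ/mol): Li 520, Be 900, B 801, P 1012, Sn 709.
So from highest to lowest: P > Be > B > Sn > Li.

P, Be, B, Sn, Li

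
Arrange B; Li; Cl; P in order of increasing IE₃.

P < B < Cl < Li

After 2 electrons have been removed, what remains? B²⁺ still has 1 valence electron; Li²⁺ is already 1 electron into the core; Cl²⁺ still has 5 valence electrons; P²⁺ still has 3 valence electrons.
Core electrons are held far more tightly than valence electrons, so Li tops the IE_3 order.
Valence configurations: B²⁺ [He]2s¹, Cl²⁺ [Ne]3s²3p³, P²⁺ [Ne]3s²3p¹.
Approximate IE_3 values (kJ/mol): B 3660, Li 11815, Cl 3822, P 2914.
So the third ionization energies run P < B < Cl < Li.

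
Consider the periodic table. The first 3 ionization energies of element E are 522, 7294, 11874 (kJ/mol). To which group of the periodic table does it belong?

Group 1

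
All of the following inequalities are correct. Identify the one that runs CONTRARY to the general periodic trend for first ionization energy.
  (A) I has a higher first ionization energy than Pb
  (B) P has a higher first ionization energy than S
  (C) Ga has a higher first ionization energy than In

(B)

The general trend: first ionization energy increases across a period and decreases down a group.
(A) I (period 5, group 17) vs Pb (period 6, group 14): the stated order agrees with the simple trend.
(B) P (period 3, group 15) vs S (period 3, group 16): the stated order contradicts the simple trend.
(C) Ga (period 4, group 13) vs In (period 5, group 13): the stated order agrees with the simple trend.
The exception is (B): S (3p⁴) ionizes more easily than half-filled P (3p³) because the paired 3p electron in S is pushed out by e⁻–e⁻ repulsion.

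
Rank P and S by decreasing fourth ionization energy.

P, S

IE_4 is the cost of taking one more electron from the +3 cation: P³⁺ still has 2 valence electrons; S³⁺ still has 3 valence electrons.
All are still removing valence electrons, so compare the +3 ions as you would atoms: IE_4 generally rises across a period (higher Z_eff) and falls down a group (larger shell), subject to the usual subshell exceptions.
Valence configurations: P³⁺ [Ne]3s², S³⁺ [Ne]3s²3p¹.
S³⁺ loses a lone 3p electron whereas P³⁺ must break into a filled 3s² pair, so IE_4(P) > IE_4(S) even though S has the higher nuclear charge.
Tabulated IE_4 (kJ/mol): P 4964, S 4556.
So the fourth ionization energies run S < P.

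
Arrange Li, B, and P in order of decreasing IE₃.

Li > B > P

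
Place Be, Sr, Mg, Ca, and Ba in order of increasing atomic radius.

Be < Mg < Ca < Sr < Ba

Be is in period 2, group 2; Mg is in period 3, group 2; Ca is in period 4, group 2; Sr is in period 5, group 2; Ba is in period 6, group 2.
Radius decreases left→right (rising Z_eff, same n) and increases top→bottom (higher n).
All are in group 2, so atomic radius increases down the group.
So from smallest to largest: Be < Mg < Ca < Sr < Ba.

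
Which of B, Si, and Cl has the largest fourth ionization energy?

Consider each +3 ion: B³⁺ is the bare [He] core; Si³⁺ still has 1 valence electron; Cl³⁺ still has 4 valence electrons.
Core electrons are held far more tightly than valence electrons, so B tops the IE_4 order.
Valence configurations: Si³⁺ [Ne]3s¹, Cl³⁺ [Ne]3s²3p².
Tabulated IE_4 (kJ/mol): B 25026, Si 4356, Cl 5159.
Putting it together, IE_4: Si < Cl < B.

B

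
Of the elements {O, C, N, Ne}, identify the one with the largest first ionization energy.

Across a period the outer electron is held more tightly (higher IE₁); down a group it sits in a higher shell, more shielded, and comes off more easily.
All lie in period 2; the across-period trend (first ionization energy increases left to right) applies, with the exception below.
Note the exception: N has a higher first ionization energy than O, contrary to the simple trend — pairing an electron in O's 2p⁴ costs repulsion energy, so O ionizes more easily than half-filled N (2p³).
Approximate values (kJ/mol): C 1086, N 1402, O 1314, Ne 2081.
The largest first ionization energy among these belongs to Ne.

Ne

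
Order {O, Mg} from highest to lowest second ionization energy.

O > Mg

The second ionization energy removes an electron from the +1 ion. For each element: O⁺ still has 5 valence electrons; Mg⁺ still has 1 valence electron.
All are still removing valence electrons, so compare the +1 ions as you would atoms: IE_2 generally rises across a period (higher Z_eff) and falls down a group (larger shell), subject to the usual subshell exceptions.
Valence configurations: O⁺ [He]2s²2p³, Mg⁺ [Ne]3s¹.
Tabulated IE_2 (kJ/mol): O 3388, Mg 1451.
Overall IE_2 order: Mg < O.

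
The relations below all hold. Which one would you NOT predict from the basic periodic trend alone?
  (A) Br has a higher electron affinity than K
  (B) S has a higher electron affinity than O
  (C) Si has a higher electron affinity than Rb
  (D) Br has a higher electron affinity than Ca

(B)

The general trend: electron affinity increases across a period and decreases down a group.
(A) Br (period 4, group 17) vs K (period 4, group 1): the stated order agrees with the simple trend.
(B) S (period 3, group 16) vs O (period 2, group 16): the stated order contradicts the simple trend.
(C) Si (period 3, group 14) vs Rb (period 5, group 1): the stated order agrees with the simple trend.
(D) Br (period 4, group 17) vs Ca (period 4, group 2): the stated order agrees with the simple trend.
The exception is (B): the compact 2p subshell of O repels the added electron more than S's larger 3p does.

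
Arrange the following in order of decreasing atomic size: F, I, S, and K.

Moving right in a period, electrons are added to the same shell under a stronger nuclear pull, so atoms get smaller; moving down, a new shell is opened and atoms get larger.
Neither a single period nor a single group — weigh both effects.
S > F: both effects reinforce here, so S is clearly the larger of the two.
I > S: the two effects oppose for this pair; the down-group effect wins (133 vs 103 pm).
K > I: period and group pull opposite ways; the across-period shift dominates (196 vs 133 pm).
For reference (pm): F 64, S 103, K 196, I 133.
So from largest to smallest: K > I > S > F.

K > I > S > F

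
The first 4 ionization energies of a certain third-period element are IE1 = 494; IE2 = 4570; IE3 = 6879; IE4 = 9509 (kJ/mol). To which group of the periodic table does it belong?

Look for the largest jump between consecutive ionization energies: IE2/IE1 ≈ 9.3, far larger than any earlier ratio.
That jump marks the point where a core electron is being removed. So the atom has 1 valence electron.
A main-group element with 1 valence electron is in group 1.

Group 1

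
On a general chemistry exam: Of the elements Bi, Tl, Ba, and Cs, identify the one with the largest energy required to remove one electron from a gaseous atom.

Removing the outermost electron gets harder across a period and easier down a group.
All lie in period 6, so first ionization energy increases left to right.
The largest energy required to remove one electron from a gaseous atom among these belongs to Bi.

Bi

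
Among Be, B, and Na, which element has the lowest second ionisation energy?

Be

The second ionization energy removes an electron from the +1 ion. For each element: Be⁺ still has 1 valence electron; B⁺ still has 2 valence electrons; Na⁺ is the bare [Ne] core.
Pulling an electron out of a noble-gas core costs far more than removing a remaining valence electron, so Na sits at the high end of IE_2.
Valence configurations: Be⁺ [He]2s¹, B⁺ [He]2s².
Approximate IE_2 values (kJ/mol): Be 1757, B 2427, Na 4562.
So the second ionization energies run Be < B < Na.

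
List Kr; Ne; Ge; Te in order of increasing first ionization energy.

IE₁ increases left→right with effective nuclear charge and decreases top→bottom as the valence shell moves farther out.
Neither a single period nor a single group — weigh both effects.
Te > Ge: the two effects oppose for this pair; the across-period effect wins (869 vs 762 kJ/mol).
Kr > Te: both effects reinforce here, so Kr is clearly the higher of the two.
Ne > Kr: they share group 18; the group trend gives Ne the larger value.
Tabulated first ionization energy (kJ/mol): Ne 2081, Ge 762, Kr 1351, Te 869.
So from lowest to highest: Ge < Te < Kr < Ne.

Ge, Te, Kr, Ne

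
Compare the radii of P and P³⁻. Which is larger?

Forming P³⁻ adds 3 electrons to P. More electron–electron repulsion in the same shell, with unchanged nuclear charge, lets the cloud expand.
An anion is larger than its parent atom: P³⁻ > P.

P³⁻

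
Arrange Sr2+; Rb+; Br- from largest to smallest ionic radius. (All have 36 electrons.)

Br-, Rb+, Sr2+

All of these have 36 electrons, so size is governed by nuclear charge alone: the more protons, the stronger the pull on the same electron cloud, and the smaller the ion.
Nuclear charges: Sr2+ (Z=38), Rb+ (Z=37), Br- (Z=35).
Largest to smallest: Br- > Rb+ > Sr2+.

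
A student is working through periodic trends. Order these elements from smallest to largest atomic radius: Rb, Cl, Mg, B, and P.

B is in period 2, group 13; Mg is in period 3, group 2; P is in period 3, group 15; Cl is in period 3, group 17; Rb is in period 5, group 1.
Across a period the added protons contract the valence shell; down a group each new principal shell makes the atom larger.
Neither a single period nor a single group — weigh both effects.
Cl > B: the two effects oppose for this pair; the down-group effect wins (99 vs 85 pm).
P > Cl: P lies to the left of Cl in period 3, so the across-period effect alone puts P larger.
Mg > P: both are in period 3; the period trend gives Mg the larger value.
Rb > Mg: both effects reinforce here, so Rb is clearly the larger of the two.
Approximate values (pm): B 85, Mg 139, P 111, Cl 99, Rb 210.
So from smallest to largest: B < Cl < P < Mg < Rb.

B < Cl < P < Mg < Rb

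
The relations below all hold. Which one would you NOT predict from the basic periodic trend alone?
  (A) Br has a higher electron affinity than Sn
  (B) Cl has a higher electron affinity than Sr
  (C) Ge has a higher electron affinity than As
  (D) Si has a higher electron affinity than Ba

The general trend: electron affinity increases across a period and decreases down a group.
(A) Br (period 4, group 17) vs Sn (period 5, group 14): the stated order agrees with the simple trend.
(B) Cl (period 3, group 17) vs Sr (period 5, group 2): the stated order agrees with the simple trend.
(C) Ge (period 4, group 14) vs As (period 4, group 15): the stated order contradicts the simple trend.
(D) Si (period 3, group 14) vs Ba (period 6, group 2): the stated order agrees with the simple trend.
The exception is (C): adding an electron to As's half-filled 4p³ is unfavourable, so Ge (4p²) has the more exothermic EA.

(C)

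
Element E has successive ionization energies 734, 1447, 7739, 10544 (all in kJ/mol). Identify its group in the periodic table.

Group 2

Look for the largest jump between consecutive ionization energies: IE3/IE2 ≈ 5.3, far larger than any earlier ratio.
That jump marks the point where a core electron is being removed. So the atom has 2 valence electrons.
A main-group element with 2 valence electrons is in group 2.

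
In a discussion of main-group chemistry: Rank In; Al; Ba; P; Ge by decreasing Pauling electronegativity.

P, Ge, In, Al, Ba

Al is in period 3, group 13; P is in period 3, group 15; Ge is in period 4, group 14; In is in period 5, group 13; Ba is in period 6, group 2.
Electronegativity increases across a period and decreases down a group, tracking effective nuclear charge and atomic size.
Here both period and group differ, so the two effects have to be weighed against each other.
Al > Ba: both effects reinforce here, so Al is clearly the higher of the two.
In > Al: this pair runs against the simple trend — see the exception note.
Ge > In: relative to In, both the across-period and down-group shifts push Ge's electronegativity up.
P > Ge: relative to Ge, both the across-period and down-group shifts push P's electronegativity up.
Note the exception: In has a higher electronegativity than Al, contrary to the simple trend — poor shielding by filled d (and f) subshells raises the heavier element's effective nuclear charge more than the simple down-group trend predicts.
Approximate values (Pauling): Al 1.61, P 2.19, Ge 2.01, In 1.78, Ba 0.89.
So from highest to lowest: P > Ge > In > Al > Ba.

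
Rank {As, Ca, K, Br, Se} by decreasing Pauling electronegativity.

Br, Se, As, Ca, K

K is in period 4, group 1; Ca is in period 4, group 2; As is in period 4, group 15; Se is in period 4, group 16; Br is in period 4, group 17.
Smaller atoms with higher effective nuclear charge are more electronegative.
All lie in period 4, so electronegativity increases left to right.
So from highest to lowest: Br > Se > As > Ca > K.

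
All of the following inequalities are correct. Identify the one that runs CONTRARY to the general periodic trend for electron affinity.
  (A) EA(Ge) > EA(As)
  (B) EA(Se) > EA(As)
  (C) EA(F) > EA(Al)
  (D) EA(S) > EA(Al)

The general trend: electron affinity increases across a period and decreases down a group.
(A) Ge (period 4, group 14) vs As (period 4, group 15): the stated order contradicts the simple trend.
(B) Se (period 4, group 16) vs As (period 4, group 15): the stated order agrees with the simple trend.
(C) F (period 2, group 17) vs Al (period 3, group 13): the stated order agrees with the simple trend.
(D) S (period 3, group 16) vs Al (period 3, group 13): the stated order agrees with the simple trend.
The exception is (A): adding an electron to As's half-filled 4p³ is unfavourable, so Ge (4p²) has the more exothermic EA.

(A)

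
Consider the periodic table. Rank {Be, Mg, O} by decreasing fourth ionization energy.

Be > Mg > O

Consider each +3 ion: Be³⁺ is already 1 electron into the core; Mg³⁺ is already 1 electron into the core; O³⁺ still has 3 valence electrons.
Breaking into a closed-shell core is much more expensive than removing a leftover valence electron — Mg and Be have the largest IE_4 here.
Approximate IE_4 values (kJ/mol): Be 21007, Mg 10543, O 7469.
So the fourth ionization energies run O < Mg < Be.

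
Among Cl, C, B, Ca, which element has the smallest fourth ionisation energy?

Consider each +3 ion: Cl³⁺ still has 4 valence electrons; C³⁺ still has 1 valence electron; B³⁺ is the bare [He] core; Ca³⁺ is already 1 electron into the core.
Pulling an electron out of a noble-gas core costs far more than removing a remaining valence electron, so Ca and B sit at the high end of IE_4.
Valence configurations: Cl³⁺ [Ne]3s²3p², C³⁺ [He]2s¹.
The numbers (kJ/mol): Cl 5159, C 6223, B 25026, Ca 6491.
Hence IE_4: Cl < C < Ca < B.

Cl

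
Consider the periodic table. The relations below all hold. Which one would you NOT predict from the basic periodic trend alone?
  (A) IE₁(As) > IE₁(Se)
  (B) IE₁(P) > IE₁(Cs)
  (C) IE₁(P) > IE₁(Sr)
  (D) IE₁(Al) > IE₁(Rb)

The general trend: IE₁ increases across a period and decreases down a group.
(A) As (period 4, group 15) vs Se (period 4, group 16): the stated order contradicts the simple trend.
(B) P (period 3, group 15) vs Cs (period 6, group 1): the stated order agrees with the simple trend.
(C) P (period 3, group 15) vs Sr (period 5, group 2): the stated order agrees with the simple trend.
(D) Al (period 3, group 13) vs Rb (period 5, group 1): the stated order agrees with the simple trend.
The exception is (A): Se (4p⁴) ionizes more easily than half-filled As (4p³).

(A)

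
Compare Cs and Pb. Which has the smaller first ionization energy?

Cs

IE₁ increases left→right with effective nuclear charge and decreases top→bottom as the valence shell moves farther out.
All lie in period 6, so first ionization energy increases left to right.
So Cs has the smaller first ionization energy (Cs < Pb).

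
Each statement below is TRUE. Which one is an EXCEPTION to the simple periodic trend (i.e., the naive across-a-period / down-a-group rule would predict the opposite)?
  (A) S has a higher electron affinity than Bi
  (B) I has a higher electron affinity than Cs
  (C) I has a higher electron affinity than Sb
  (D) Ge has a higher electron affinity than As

(D)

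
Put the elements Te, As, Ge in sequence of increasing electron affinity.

Ge is in period 4, group 14; As is in period 4, group 15; Te is in period 5, group 16.
Adding an electron releases more energy for atoms nearer the top right (short of the noble gases).
Neither a single period nor a single group — weigh both effects.
Ge > As: this pair runs against the simple trend — see the exception note.
Te > Ge: the two effects oppose for this pair; the across-period effect wins (190 vs 119 kJ/mol).
Note the exception: Ge has a higher electron affinity than As, contrary to the simple trend — adding an electron to As's half-filled 4p³ is unfavourable, so Ge (4p²) has the more exothermic EA.
Approximate values (kJ/mol): Ge 119, As 78, Te 190.
So from lowest to highest: As < Ge < Te.

As < Ge < Te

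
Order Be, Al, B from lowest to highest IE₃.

Al < B < Be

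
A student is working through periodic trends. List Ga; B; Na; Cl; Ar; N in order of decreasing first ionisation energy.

Ar, N, Cl, B, Ga, Na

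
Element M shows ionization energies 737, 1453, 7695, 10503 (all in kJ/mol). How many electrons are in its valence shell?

Look for the largest jump between consecutive ionization energies: IE3/IE2 ≈ 5.3, far larger than any earlier ratio.
That jump marks the point where a core electron is being removed. So the atom has 2 valence electrons.

2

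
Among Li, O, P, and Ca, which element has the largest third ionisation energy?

Li

Consider each +2 ion: Li²⁺ is already 1 electron into the core; O²⁺ still has 4 valence electrons; P²⁺ still has 3 valence electrons; Ca²⁺ is the bare [Ar] core.
Usually core removal costs more than valence removal, but here the competition is close: a tightly held n=2 valence electron can cost more to remove than an n=3 core electron, so the actual values have to decide it.
Valence configurations: O²⁺ [He]2s²2p², P²⁺ [Ne]3s²3p¹.
The numbers (kJ/mol): Li 11815, O 5300, P 2914, Ca 4912.
Overall IE_3 order: P < Ca < O < Li.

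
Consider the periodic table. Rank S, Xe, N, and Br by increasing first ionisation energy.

S < Br < Xe < N

Removing the outermost electron gets harder across a period and easier down a group.
These sit on a diagonal, where the across-period and down-group effects partly cancel.
Br > S: the two effects oppose for this pair; the across-period effect wins (1140 vs 1000 kJ/mol).
Xe > Br: period and group pull opposite ways; the across-period shift dominates (1170 vs 1140 kJ/mol).
N > Xe: the two effects oppose for this pair; the down-group effect wins (1402 vs 1170 kJ/mol).
Approximate values (kJ/mol): N 1402, S 1000, Br 1140, Xe 1170.
So from lowest to highest: S < Br < Xe < N.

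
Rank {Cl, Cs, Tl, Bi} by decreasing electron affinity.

Cl is in period 3, group 17; Cs is in period 6, group 1; Tl is in period 6, group 13; Bi is in period 6, group 15.
Adding an electron releases more energy for atoms nearer the top right (short of the noble gases).
Here both period and group differ, so the two effects have to be weighed against each other.
Cs > Tl: this pair runs against the simple trend — see the exception note.
Bi > Cs: both are in period 6; the period trend gives Bi the larger value.
Cl > Bi: both effects reinforce here, so Cl is clearly the higher of the two.
Note the exception: Cs has a higher electron affinity than Tl, contrary to the simple trend — Tl's ns²np¹ configuration gives only a small electron affinity — the sparsely filled np subshell binds an added electron weakly.
Approximate values (kJ/mol): Cl 349, Cs 46, Tl 19, Bi 91.
So from highest to lowest: Cl > Bi > Cs > Tl.

Cl, Bi, Cs, Tl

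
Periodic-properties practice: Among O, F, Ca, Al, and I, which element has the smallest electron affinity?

Ca

O is in period 2, group 16; F is in period 2, group 17; Al is in period 3, group 13; Ca is in period 4, group 2; I is in period 5, group 17.
Adding an electron releases more energy for atoms nearer the top right (short of the noble gases).
These span different periods and groups, so the two trends combine.
Al > Ca: relative to Ca, both the across-period and down-group shifts push Al's electron affinity up.
O > Al: relative to Al, both the across-period and down-group shifts push O's electron affinity up.
I > O: period and group pull opposite ways; the across-period shift dominates (295 vs 141 kJ/mol).
F > I: they share group 17; the group trend gives F the larger value.
Tabulated electron affinity (kJ/mol): O 141, F 328, Al 42, Ca 2, I 295.
The smallest electron affinity among these belongs to Ca.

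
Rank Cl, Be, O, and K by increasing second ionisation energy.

After 1 electron has been removed, what remains? Cl⁺ still has 6 valence electrons; Be⁺ still has 1 valence electron; O⁺ still has 5 valence electrons; K⁺ is the bare [Ar] core.
Usually core removal costs more than valence removal, but here the competition is close: a tightly held n=2 valence electron can cost more to remove than an n=3 core electron, so the actual values have to decide it.
Valence configurations: Cl⁺ [Ne]3s²3p⁴, Be⁺ [He]2s¹, O⁺ [He]2s²2p³.
The numbers (kJ/mol): Cl 2298, Be 1757, O 3388, K 3052.
So the second ionization energies run Be < Cl < K < O.

Be < Cl < K < O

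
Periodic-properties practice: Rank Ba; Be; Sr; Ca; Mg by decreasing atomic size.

Be is in period 2, group 2; Mg is in period 3, group 2; Ca is in period 4, group 2; Sr is in period 5, group 2; Ba is in period 6, group 2.
Moving right in a period, electrons are added to the same shell under a stronger nuclear pull, so atoms get smaller; moving down, a new shell is opened and atoms get larger.
All are in group 2, so atomic radius increases down the group.
So from largest to smallest: Ba > Sr > Ca > Mg > Be.

Ba, Sr, Ca, Mg, Be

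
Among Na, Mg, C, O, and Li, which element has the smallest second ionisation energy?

After 1 electron has been removed, what remains? Na⁺ is the bare [Ne] core; Mg⁺ still has 1 valence electron; C⁺ still has 3 valence electrons; O⁺ still has 5 valence electrons; Li⁺ is the bare [He] core.
Core electrons are held far more tightly than valence electrons, so Na and Li top the IE_2 order.
Valence configurations: Mg⁺ [Ne]3s¹, C⁺ [He]2s²2p¹, O⁺ [He]2s²2p³.
The numbers (kJ/mol): Na 4562, Mg 1451, C 2353, O 3388, Li 7298.
So the second ionization energies run Mg < C < O < Na < Li.

Mg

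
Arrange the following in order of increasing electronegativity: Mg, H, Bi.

Mg < Bi < H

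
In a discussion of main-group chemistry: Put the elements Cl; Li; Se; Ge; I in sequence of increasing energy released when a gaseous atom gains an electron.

Li < Ge < Se < I < Cl

Li is in period 2, group 1; Cl is in period 3, group 17; Ge is in period 4, group 14; Se is in period 4, group 16; I is in period 5, group 17.
Atoms with high Z_eff and room in the valence shell (especially the halogens) have the most exothermic electron affinities.
Neither a single period nor a single group — weigh both effects.
Ge > Li: the two effects oppose for this pair; the across-period effect wins (119 vs 60 kJ/mol).
Se > Ge: both are in period 4; the period trend gives Se the larger value.
I > Se: the two effects oppose for this pair; the across-period effect wins (295 vs 195 kJ/mol).
Cl > I: they share group 17; the group trend gives Cl the larger value.
For reference (kJ/mol): Li 60, Cl 349, Ge 119, Se 195, I 295.
So from lowest to highest: Li < Ge < Se < I < Cl.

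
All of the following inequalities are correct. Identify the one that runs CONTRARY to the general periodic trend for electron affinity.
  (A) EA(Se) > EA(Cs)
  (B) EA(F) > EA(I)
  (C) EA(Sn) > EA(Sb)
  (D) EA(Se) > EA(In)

The general trend: electron affinity increases across a period and decreases down a group.
(A) Se (period 4, group 16) vs Cs (period 6, group 1): the stated order agrees with the simple trend.
(B) F (period 2, group 17) vs I (period 5, group 17): the stated order agrees with the simple trend.
(C) Sn (period 5, group 14) vs Sb (period 5, group 15): the stated order contradicts the simple trend.
(D) Se (period 4, group 16) vs In (period 5, group 13): the stated order agrees with the simple trend.
The exception is (C): adding an electron to Sb's half-filled 5p³ is unfavourable, so Sn has the more exothermic EA.

(C)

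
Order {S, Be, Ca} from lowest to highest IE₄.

S < Ca < Be

After 3 electrons have been removed, what remains? S³⁺ still has 3 valence electrons; Be³⁺ is already 1 electron into the core; Ca³⁺ is already 1 electron into the core.
Breaking into a closed-shell core is much more expensive than removing a leftover valence electron — Ca and Be have the largest IE_4 here.
Approximate IE_4 values (kJ/mol): S 4556, Be 21007, Ca 6491.
So the fourth ionization energies run S < Ca < Be.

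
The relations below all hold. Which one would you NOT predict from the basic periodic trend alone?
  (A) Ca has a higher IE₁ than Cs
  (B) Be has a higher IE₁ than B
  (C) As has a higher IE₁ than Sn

The general trend: IE₁ increases across a period and decreases down a group.
(A) Ca (period 4, group 2) vs Cs (period 6, group 1): the stated order agrees with the simple trend.
(B) Be (period 2, group 2) vs B (period 2, group 13): the stated order contradicts the simple trend.
(C) As (period 4, group 15) vs Sn (period 5, group 14): the stated order agrees with the simple trend.
The exception is (B): removing B's lone 2p electron is easier than breaking Be's filled 2s².

(B)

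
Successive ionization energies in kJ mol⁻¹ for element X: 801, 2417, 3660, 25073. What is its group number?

Group 13

Look for the largest jump between consecutive ionization energies: IE4/IE3 ≈ 6.9, far larger than any earlier ratio.
That jump marks the point where a core electron is being removed. So the atom has 3 valence electrons.
A main-group element with 3 valence electrons is in group 13.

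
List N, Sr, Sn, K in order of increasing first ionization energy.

N is in period 2, group 15; K is in period 4, group 1; Sr is in period 5, group 2; Sn is in period 5, group 14.
First ionization energy rises across a period (greater Z_eff holds electrons more tightly) and falls down a group (valence electrons are farther from the nucleus).
These span different periods and groups, so the two trends combine.
Sr > K: period and group pull opposite ways; the across-period shift dominates (550 vs 419 kJ/mol).
Sn > Sr: Sn lies to the right of Sr in period 5, so the across-period effect alone puts Sn higher.
N > Sn: relative to Sn, both the across-period and down-group shifts push N's first ionization energy up.
Approximate values (kJ/mol): N 1402, K 419, Sr 550, Sn 709.
So from lowest to highest: K < Sr < Sn < N.

K < Sr < Sn < N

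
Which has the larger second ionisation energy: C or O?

After 1 electron has been removed, what remains? C⁺ still has 3 valence electrons; O⁺ still has 5 valence electrons.
All are still removing valence electrons, so compare the +1 ions as you would atoms: IE_2 generally rises across a period (higher Z_eff) and falls down a group (larger shell), subject to the usual subshell exceptions.
Valence configurations: C⁺ [He]2s²2p¹, O⁺ [He]2s²2p³.
The numbers (kJ/mol): C 2353, O 3388.
Putting it together, IE_2: C < O.

O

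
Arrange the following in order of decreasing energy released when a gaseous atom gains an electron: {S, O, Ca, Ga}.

Atoms with high Z_eff and room in the valence shell (especially the halogens) have the most exothermic electron affinities.
Neither a single period nor a single group — weigh both effects.
Ga > Ca: both are in period 4; the period trend gives Ga the larger value.
O > Ga: both effects reinforce here, so O is clearly the higher of the two.
S > O: this pair runs against the simple trend — see the exception note.
Note the exception: S has a higher electron affinity than O, contrary to the simple trend — the compact 2p subshell of O repels the added electron more than S's larger 3p does.
Tabulated electron affinity (kJ/mol): O 141, S 200, Ca 2, Ga 29.
So from highest to lowest: S > O > Ga > Ca.

S > O > Ga > Ca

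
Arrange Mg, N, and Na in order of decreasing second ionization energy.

Consider each +1 ion: Mg⁺ still has 1 valence electron; N⁺ still has 4 valence electrons; Na⁺ is the bare [Ne] core.
Core electrons are held far more tightly than valence electrons, so Na tops the IE_2 order.
Valence configurations: Mg⁺ [Ne]3s¹, N⁺ [He]2s²2p².
Tabulated IE_2 (kJ/mol): Mg 1451, N 2856, Na 4562.
So the second ionization energies run Mg < N < Na.

Na > N > Mg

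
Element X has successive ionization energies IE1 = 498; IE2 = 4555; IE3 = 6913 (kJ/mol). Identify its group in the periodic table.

Group 1

Look for the largest jump between consecutive ionization energies: IE2/IE1 ≈ 9.1, far larger than any earlier ratio.
That jump marks the point where a core electron is being removed. So the atom has 1 valence electron.
A main-group element with 1 valence electron is in group 1.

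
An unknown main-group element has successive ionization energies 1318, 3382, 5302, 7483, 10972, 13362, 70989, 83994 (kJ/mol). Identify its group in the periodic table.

Look for the largest jump between consecutive ionization energies: IE7/IE6 ≈ 5.3, far larger than any earlier ratio.
That jump marks the point where a core electron is being removed. So the atom has 6 valence electrons.
A main-group element with 6 valence electrons is in group 16.

Group 16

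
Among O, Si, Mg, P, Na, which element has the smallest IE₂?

Mg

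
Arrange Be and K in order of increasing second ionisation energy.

Be < K

After 1 electron has been removed, what remains? Be⁺ still has 1 valence electron; K⁺ is the bare [Ar] core.
Core electrons are held far more tightly than valence electrons, so K tops the IE_2 order.
Approximate IE_2 values (kJ/mol): Be 1757, K 3052.
So the second ionization energies run Be < K.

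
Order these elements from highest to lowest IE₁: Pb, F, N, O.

N is in period 2, group 15; O is in period 2, group 16; F is in period 2, group 17; Pb is in period 6, group 14.
Removing the outermost electron gets harder across a period and easier down a group.
Here both period and group differ, so the two effects have to be weighed against each other.
O > Pb: both effects reinforce here, so O is clearly the higher of the two.
N > O: this pair runs against the simple trend — see the exception note.
F > N: F lies to the right of N in period 2, so the across-period effect alone puts F higher.
Note the exception: N has a higher first ionization energy than O, contrary to the simple trend — pairing an electron in O's 2p⁴ costs repulsion energy, so O ionizes more easily than half-filled N (2p³).
Tabulated first ionization energy (kJ/mol): N 1402, O 1314, F 1681, Pb 716.
So from highest to lowest: F > N > O > Pb.

F, N, O, Pb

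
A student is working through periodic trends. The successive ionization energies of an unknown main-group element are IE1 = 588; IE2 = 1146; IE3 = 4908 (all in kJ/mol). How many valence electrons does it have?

Look for the largest jump between consecutive ionization energies: IE3/IE2 ≈ 4.3, far larger than any earlier ratio.
That jump marks the point where a core electron is being removed. So the atom has 2 valence electrons.

2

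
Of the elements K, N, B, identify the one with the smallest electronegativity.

K

B is in period 2, group 13; N is in period 2, group 15; K is in period 4, group 1.
Electronegativity increases across a period and decreases down a group, tracking effective nuclear charge and atomic size.
Neither a single period nor a single group — weigh both effects.
B > K: relative to K, both the across-period and down-group shifts push B's electronegativity up.
N > B: both are in period 2; the period trend gives N the larger value.
Approximate values (Pauling): B 2.04, N 3.04, K 0.82.
The smallest electronegativity among these belongs to K.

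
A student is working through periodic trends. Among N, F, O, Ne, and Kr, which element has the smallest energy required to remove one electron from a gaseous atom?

O

N is in period 2, group 15; O is in period 2, group 16; F is in period 2, group 17; Ne is in period 2, group 18; Kr is in period 4, group 18.
First ionization energy rises across a period (greater Z_eff holds electrons more tightly) and falls down a group (valence electrons are farther from the nucleus).
Neither a single period nor a single group — weigh both effects.
Kr > O: the two effects oppose for this pair; the across-period effect wins (1351 vs 1314 kJ/mol).
N > Kr: the two effects oppose for this pair; the down-group effect wins (1402 vs 1351 kJ/mol).
F > N: F lies to the right of N in period 2, so the across-period effect alone puts F higher.
Ne > F: Ne lies to the right of F in period 2, so the across-period effect alone puts Ne higher.
Note the exception: N has a higher first ionization energy than O, contrary to the simple trend — pairing an electron in O's 2p⁴ costs repulsion energy, so O ionizes more easily than half-filled N (2p³).
For reference (kJ/mol): N 1402, O 1314, F 1681, Ne 2081, Kr 1351.
The smallest energy required to remove one electron from a gaseous atom among these belongs to O.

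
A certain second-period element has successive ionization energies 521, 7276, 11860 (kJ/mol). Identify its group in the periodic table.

Look for the largest jump between consecutive ionization energies: IE2/IE1 ≈ 14.0, far larger than any earlier ratio.
That jump marks the point where a core electron is being removed. So the atom has 1 valence electron.
A main-group element with 1 valence electron is in group 1.

Group 1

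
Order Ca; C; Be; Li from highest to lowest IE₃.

Consider each +2 ion: Ca²⁺ is the bare [Ar] core; C²⁺ still has 2 valence electrons; Be²⁺ is the bare [He] core; Li²⁺ is already 1 electron into the core.
Core electrons are held far more tightly than valence electrons, so Ca, Li and Be top the IE_3 order.
The numbers (kJ/mol): Ca 4912, C 4620, Be 14849, Li 11815.
So the third ionization energies run C < Ca < Li < Be.

Be > Li > Ca > C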